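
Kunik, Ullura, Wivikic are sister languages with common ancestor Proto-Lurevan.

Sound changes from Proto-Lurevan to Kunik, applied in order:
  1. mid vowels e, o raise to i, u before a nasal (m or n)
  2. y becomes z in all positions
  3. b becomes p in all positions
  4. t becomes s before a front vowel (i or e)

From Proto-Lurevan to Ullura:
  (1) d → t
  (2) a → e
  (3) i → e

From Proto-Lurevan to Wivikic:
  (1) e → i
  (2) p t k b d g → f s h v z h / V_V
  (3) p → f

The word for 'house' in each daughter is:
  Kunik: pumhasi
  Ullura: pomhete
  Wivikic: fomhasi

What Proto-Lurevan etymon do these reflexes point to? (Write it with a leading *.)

Position 6: Kunik has s, Ullura has t, Wivikic has s. Taking the neighbouring segments as reconstructed: Kunik s could go back to *t or *s; Ullura t could go back to *t or *d; Wivikic s could go back to *t or *s — the one source consistent with every daughter is *t.
Position 5: Kunik has a, Ullura has e, Wivikic has a. Kunik preserves a here (none of its changes turn any other segment into a), so the proto-segment is *a.
Continuing position by position gives *pomhati; check it forward:
Kunik: *pomhati
  pomhati → pumhati   [pre-nasal raising]
  pumhati (rule 2 does not apply)
  pumhati (rule 3 does not apply)
  pumhati → pumhasi   [palatalisation]
  giving Kunik pumhasi.
Ullura: *pomhati
  pomhati (rule 1 does not apply)
  pomhati → pomheti   [vowel merger]
  pomheti → pomhete   [vowel merger]
  giving Ullura pomhete.
Wivikic: start from *pomhati.
  rule 1: no change — pomhati
  rule 2 (intervocalic lenition): pomhati → pomhasi
  rule 3 (unconditioned shift): pomhasi → fomhasi
  ⇒ Wivikic fomhasi
No other proto-form is consistent with every reflex, so the reconstruction is *pomhati.

*pomhati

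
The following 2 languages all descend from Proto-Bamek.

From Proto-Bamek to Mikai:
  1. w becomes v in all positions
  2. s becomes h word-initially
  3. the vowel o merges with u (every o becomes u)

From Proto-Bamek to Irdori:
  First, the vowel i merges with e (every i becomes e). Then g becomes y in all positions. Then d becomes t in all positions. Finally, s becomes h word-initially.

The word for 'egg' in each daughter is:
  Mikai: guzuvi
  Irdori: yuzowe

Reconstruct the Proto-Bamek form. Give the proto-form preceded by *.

Position 1: Mikai has g, Irdori has y. Mikai preserves g here (none of its changes turn any other segment into g), so the proto-segment is *g.
Position 5: Mikai has v, Irdori has w. Irdori preserves w here (none of its changes turn any other segment into w), so the proto-segment is *w.
Position 4: Mikai has u, Irdori has o. Irdori preserves o here (none of its changes turn any other segment into o), so the proto-segment is *o.
Continuing position by position gives *guzowi; check it forward:
Mikai: start from *guzowi.
  rule 1 (unconditioned shift): guzowi → guzovi
  rule 2: no change — guzovi
  rule 3 (vowel merger): guzovi → guzuvi
  ⇒ Mikai guzuvi
Irdori: *guzowi
  guzowi → guzowe   [vowel merger]
  guzowe → yuzowe   [unconditioned shift]
  yuzowe (rule 3 does not apply)
  yuzowe (rule 4 does not apply)
  giving Irdori yuzowe.
*guzowi is the unique common source.

*guzowi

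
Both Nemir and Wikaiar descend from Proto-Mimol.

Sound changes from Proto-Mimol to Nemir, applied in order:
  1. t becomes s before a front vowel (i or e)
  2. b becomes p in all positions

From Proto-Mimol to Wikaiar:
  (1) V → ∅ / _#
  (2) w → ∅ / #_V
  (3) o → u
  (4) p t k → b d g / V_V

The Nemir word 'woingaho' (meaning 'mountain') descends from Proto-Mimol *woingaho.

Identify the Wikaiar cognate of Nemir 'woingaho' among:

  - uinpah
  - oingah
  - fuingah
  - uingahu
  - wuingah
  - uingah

uingah

Wikaiar: start from *woingaho.
  rule 1 (apocope): woingaho → woingah
  rule 2 (glide loss): woingah → oingah
  rule 3 (vowel merger): oingah → uingah
  rule 4: no change — uingah
  ⇒ Wikaiar uingah
The other candidates each miss or misapply at least one Wikaiar change.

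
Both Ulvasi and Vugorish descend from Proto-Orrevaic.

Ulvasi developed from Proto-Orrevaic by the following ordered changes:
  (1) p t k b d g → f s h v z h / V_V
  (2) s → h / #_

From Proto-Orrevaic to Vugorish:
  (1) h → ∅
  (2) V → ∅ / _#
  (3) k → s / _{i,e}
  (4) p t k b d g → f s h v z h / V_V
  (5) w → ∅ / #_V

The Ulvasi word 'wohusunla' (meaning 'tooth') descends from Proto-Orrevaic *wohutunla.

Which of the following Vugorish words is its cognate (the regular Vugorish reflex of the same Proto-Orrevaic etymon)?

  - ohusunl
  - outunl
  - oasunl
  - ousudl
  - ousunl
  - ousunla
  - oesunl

Vugorish: *wohutunla > woutunla > woutunl > wousunl > ousunl  (by h-loss, apocope, intervocalic lenition, glide loss)
Among the options, 'ousunl' alone shows every Vugorish change applied in order.

ousunl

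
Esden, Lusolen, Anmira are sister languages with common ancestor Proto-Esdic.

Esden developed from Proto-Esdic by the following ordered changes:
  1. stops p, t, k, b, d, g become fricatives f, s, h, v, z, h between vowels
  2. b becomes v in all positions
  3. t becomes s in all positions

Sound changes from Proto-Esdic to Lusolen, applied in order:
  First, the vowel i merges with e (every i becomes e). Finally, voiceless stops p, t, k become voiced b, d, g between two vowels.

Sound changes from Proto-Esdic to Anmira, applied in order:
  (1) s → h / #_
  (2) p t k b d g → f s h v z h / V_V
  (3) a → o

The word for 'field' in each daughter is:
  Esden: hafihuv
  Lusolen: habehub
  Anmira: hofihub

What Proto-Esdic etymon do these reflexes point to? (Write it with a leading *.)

Position 4: Esden has i, Lusolen has e, Anmira has i. Esden preserves i here (none of its changes turn any other segment into i), so the proto-segment is *i.
Position 3: Esden has f, Lusolen has b, Anmira has f. Taking the neighbouring segments as reconstructed: Esden f could go back to *p or *f; Lusolen b could go back to *p or *b; Anmira f could go back to *p or *f — the one source consistent with every daughter is *p.
This points to *hapihub. Verify forward in each daughter:
Esden: *hapihub > hafihub > hafihuv  (by intervocalic lenition, unconditioned shift)
Lusolen: start from *hapihub.
  rule 1 (vowel merger): hapihub → hapehub
  rule 2 (intervocalic voicing): hapehub → habehub
  ⇒ Lusolen habehub
Anmira: start from *hapihub.
  rule 1: no change — hapihub
  rule 2 (intervocalic lenition): hapihub → hafihub
  rule 3 (vowel merger): hafihub → hofihub
  ⇒ Anmira hofihub
Only *hapihub yields all of Esden hafihuv, Lusolen habehub, Anmira hofihub.

*hapihub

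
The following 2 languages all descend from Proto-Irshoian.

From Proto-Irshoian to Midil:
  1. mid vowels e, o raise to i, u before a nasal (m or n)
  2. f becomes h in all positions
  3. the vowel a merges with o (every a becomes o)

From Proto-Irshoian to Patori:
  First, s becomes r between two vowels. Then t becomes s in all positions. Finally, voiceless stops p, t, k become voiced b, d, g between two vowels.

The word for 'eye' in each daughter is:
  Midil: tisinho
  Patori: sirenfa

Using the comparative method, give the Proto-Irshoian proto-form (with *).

Position 3: Midil has s, Patori has r. Midil preserves s here (none of its changes turn any other segment into s), so the proto-segment is *s.
Position 1: Midil has t, Patori has s. Midil preserves t here (none of its changes turn any other segment into t), so the proto-segment is *t.
Verify the candidate proto-form against each daughter:
Midil: *tisenfa
  tisenfa → tisinfa   [pre-nasal raising]
  tisinfa → tisinha   [unconditioned shift]
  tisinha → tisinho   [vowel merger]
  giving Midil tisinho.
Patori: start from *tisenfa.
  rule 1 (rhotacism): tisenfa → tirenfa
  rule 2 (unconditioned shift): tirenfa → sirenfa
  rule 3: no change — sirenfa
  ⇒ Patori sirenfa
*tisenfa is the unique common source.

*tisenfa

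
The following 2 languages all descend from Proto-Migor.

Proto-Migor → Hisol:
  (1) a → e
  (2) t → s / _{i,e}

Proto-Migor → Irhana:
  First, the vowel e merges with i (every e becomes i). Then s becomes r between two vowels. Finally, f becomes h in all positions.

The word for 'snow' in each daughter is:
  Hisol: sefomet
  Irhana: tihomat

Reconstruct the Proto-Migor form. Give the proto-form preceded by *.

*tefomat

Position 1: Hisol has s, Irhana has t. Irhana preserves t here (none of its changes turn any other segment into t), so the proto-segment is *t.
Position 6: Hisol has e, Irhana has a. Irhana preserves a here (none of its changes turn any other segment into a), so the proto-segment is *a.
Position 2: Hisol has e, Irhana has i. Taking the neighbouring segments as reconstructed: Hisol e could go back to *a or *e; Irhana i could go back to *e or *i — the one source consistent with every daughter is *e.
Verify the candidate proto-form against each daughter:
Hisol: *tefomat
  tefomat → tefomet   [vowel merger]
  tefomet → sefomet   [palatalisation]
  giving Hisol sefomet.
Irhana: *tefomat > tifomat > tihomat  (by vowel merger, unconditioned shift)
*tefomat is the unique common source.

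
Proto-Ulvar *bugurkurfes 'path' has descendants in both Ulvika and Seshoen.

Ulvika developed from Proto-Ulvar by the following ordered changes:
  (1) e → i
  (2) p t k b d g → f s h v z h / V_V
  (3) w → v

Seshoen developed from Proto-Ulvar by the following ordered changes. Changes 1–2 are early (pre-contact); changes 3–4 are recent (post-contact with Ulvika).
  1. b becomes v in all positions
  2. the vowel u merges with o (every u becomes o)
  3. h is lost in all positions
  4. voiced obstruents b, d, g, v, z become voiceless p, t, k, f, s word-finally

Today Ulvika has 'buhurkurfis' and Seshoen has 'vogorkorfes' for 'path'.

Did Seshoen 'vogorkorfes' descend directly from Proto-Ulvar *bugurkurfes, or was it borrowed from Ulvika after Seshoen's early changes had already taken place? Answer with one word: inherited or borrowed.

inherited

If inherited, *bugurkurfes would pass through all of Seshoen's changes:
Seshoen: *bugurkurfes
  bugurkurfes → vugurkurfes   [unconditioned shift]
  vugurkurfes → vogorkorfes   [vowel merger]
  vogorkorfes (rule 3 does not apply)
  vogorkorfes (rule 4 does not apply)
  giving Seshoen vogorkorfes.
If borrowed from Ulvika 'buhurkurfis' after the early changes, it would undergo only the recent ones:
  rule 3 (h-loss): buhurkurfis → buurkurfis
  rule 4 (final devoicing): no change (buurkurfis)
  ⇒ as a loan: buurkurfis
Seshoen 'vogorkorfes' matches the inherited outcome exactly, so it is an inherited cognate, not a loan.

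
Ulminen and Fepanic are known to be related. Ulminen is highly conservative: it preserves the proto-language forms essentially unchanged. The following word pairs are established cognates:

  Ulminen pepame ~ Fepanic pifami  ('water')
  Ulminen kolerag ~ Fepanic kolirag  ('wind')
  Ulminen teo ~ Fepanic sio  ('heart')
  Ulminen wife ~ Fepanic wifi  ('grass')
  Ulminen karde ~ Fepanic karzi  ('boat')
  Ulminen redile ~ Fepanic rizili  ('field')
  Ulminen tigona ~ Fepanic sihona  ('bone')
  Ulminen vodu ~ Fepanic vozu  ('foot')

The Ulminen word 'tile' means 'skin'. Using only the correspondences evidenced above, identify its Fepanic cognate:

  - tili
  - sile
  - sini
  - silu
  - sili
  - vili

sili

tigona ~ sihona — Ulminen t corresponds to Fepanic s word-initially before a front vowel.
pepame ~ pifami, wife ~ wifi — Ulminen e corresponds to Fepanic i word-finally.
Applying these to Ulminen 'tile':
  tile → sile   (t→s word-initially before a front vowel)
  sile → sili   (e→i word-finally)
So the Fepanic cognate is 'sili'.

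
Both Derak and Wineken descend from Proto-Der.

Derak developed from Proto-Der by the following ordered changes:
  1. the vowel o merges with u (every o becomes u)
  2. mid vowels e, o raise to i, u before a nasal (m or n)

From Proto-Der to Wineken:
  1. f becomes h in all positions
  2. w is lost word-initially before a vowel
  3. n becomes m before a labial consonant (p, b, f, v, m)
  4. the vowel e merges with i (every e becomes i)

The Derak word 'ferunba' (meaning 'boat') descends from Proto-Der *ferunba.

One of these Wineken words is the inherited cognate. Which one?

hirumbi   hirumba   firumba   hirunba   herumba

Wineken: *ferunba > herunba > herumba > hirumba  (by unconditioned shift, nasal place assimilation, vowel merger)

hirumba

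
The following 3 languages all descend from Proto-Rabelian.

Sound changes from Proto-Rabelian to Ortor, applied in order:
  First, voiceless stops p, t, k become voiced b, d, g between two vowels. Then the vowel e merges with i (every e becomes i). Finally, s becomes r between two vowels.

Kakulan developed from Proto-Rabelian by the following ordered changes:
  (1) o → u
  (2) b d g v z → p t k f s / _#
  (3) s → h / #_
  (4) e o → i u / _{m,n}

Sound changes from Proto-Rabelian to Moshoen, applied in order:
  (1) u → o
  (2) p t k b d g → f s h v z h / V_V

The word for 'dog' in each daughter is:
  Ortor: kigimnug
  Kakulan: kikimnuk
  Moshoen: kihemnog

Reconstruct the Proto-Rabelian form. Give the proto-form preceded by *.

Position 8: Ortor has g, Kakulan has k, Moshoen has g. Moshoen preserves g here (none of its changes turn any other segment into g), so the proto-segment is *g.
Position 4: Ortor has i, Kakulan has i, Moshoen has e. Moshoen preserves e here (none of its changes turn any other segment into e), so the proto-segment is *e.
Continuing position by position gives *kikemnug; check it forward:
Ortor: *kikemnug
  kikemnug → kigemnug   [intervocalic voicing]
  kigemnug → kigimnug   [vowel merger]
  kigimnug (rule 3 does not apply)
  giving Ortor kigimnug.
Kakulan: start from *kikemnug.
  rule 1: no change — kikemnug
  rule 2 (final devoicing): kikemnug → kikemnuk
  rule 3: no change — kikemnuk
  rule 4 (pre-nasal raising): kikemnuk → kikimnuk
  ⇒ Kakulan kikimnuk
Moshoen: *kikemnug > kikemnog > kihemnog  (by vowel merger, intervocalic lenition)
*kikemnug is the unique common source.

*kikemnug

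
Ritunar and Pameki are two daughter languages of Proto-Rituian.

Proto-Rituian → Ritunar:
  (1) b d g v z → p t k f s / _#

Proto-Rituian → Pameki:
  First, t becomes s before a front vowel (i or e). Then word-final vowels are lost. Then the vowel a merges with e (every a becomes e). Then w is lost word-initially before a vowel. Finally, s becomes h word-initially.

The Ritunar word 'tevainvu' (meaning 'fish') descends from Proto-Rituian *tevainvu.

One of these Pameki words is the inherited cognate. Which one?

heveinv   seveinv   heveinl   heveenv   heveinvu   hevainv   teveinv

Pameki: *tevainvu
  tevainvu → sevainvu   [palatalisation]
  sevainvu → sevainv   [apocope]
  sevainv → seveinv   [vowel merger]
  seveinv (rule 4 does not apply)
  seveinv → heveinv   [debuccalisation]
  giving Pameki heveinv.
The other candidates each miss or misapply at least one Pameki change.

heveinv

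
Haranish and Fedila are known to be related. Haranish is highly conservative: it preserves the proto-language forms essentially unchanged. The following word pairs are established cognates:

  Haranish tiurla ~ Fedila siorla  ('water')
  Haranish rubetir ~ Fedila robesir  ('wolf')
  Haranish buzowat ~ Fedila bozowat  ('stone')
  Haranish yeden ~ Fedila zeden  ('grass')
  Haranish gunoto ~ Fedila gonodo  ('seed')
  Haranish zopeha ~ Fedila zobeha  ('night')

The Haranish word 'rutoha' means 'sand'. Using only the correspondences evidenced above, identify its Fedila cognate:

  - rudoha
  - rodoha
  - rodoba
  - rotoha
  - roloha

rodoha

buzowat ~ bozowat — Haranish u corresponds to Fedila o after a consonant, before a consonant other than r, m, n, p, b, f, v.
gunoto ~ gonodo — Haranish t corresponds to Fedila d between vowels (before a back vowel).
Applying these to Haranish 'rutoha':
  rutoha → rotoha   (u→o after a consonant, before a consonant other than r, m, n, p, b, f, v)
  rotoha → rodoha   (t→d between vowels (before a back vowel))
So the Fedila cognate is 'rodoha'.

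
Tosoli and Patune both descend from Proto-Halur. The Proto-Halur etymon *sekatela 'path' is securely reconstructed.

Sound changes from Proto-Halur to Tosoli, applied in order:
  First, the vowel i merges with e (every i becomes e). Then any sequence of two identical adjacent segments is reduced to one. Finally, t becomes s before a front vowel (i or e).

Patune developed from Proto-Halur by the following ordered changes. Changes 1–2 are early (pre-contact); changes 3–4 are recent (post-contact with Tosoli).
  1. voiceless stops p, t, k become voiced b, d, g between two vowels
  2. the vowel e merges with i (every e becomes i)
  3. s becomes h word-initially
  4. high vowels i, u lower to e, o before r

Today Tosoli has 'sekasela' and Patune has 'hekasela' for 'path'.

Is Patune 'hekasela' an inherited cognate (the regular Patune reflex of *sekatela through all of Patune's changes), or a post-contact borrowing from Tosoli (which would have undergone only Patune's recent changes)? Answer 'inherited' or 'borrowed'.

If inherited, *sekatela would pass through all of Patune's changes:
Patune: *sekatela > segadela > sigadila > higadila  (by intervocalic voicing, vowel merger, debuccalisation)
If borrowed from Tosoli 'sekasela' after the early changes, it would undergo only the recent ones:
  rule 3 (debuccalisation): sekasela → hekasela
  rule 4 (pre-rhotic lowering): no change (hekasela)
  ⇒ as a loan: hekasela
Patune 'hekasela' matches the loan outcome 'hekasela', not the inherited 'higadila' — it skipped the early Patune changes, so it was borrowed from Tosoli.

borrowed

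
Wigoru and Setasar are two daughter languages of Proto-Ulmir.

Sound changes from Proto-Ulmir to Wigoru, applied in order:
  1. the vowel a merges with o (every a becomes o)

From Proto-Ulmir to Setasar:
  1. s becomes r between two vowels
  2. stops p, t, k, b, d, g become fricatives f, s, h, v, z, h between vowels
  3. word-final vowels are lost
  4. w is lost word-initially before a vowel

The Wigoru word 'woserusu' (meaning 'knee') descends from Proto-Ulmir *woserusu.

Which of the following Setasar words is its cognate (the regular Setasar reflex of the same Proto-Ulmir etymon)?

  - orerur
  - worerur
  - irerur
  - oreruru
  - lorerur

orerur

Setasar: *woserusu
  woserusu → woreruru   [rhotacism]
  woreruru (rule 2 does not apply)
  woreruru → worerur   [apocope]
  worerur → orerur   [glide loss]
  giving Setasar orerur.
Only 'orerur' matches the regular Setasar development of *woserusu.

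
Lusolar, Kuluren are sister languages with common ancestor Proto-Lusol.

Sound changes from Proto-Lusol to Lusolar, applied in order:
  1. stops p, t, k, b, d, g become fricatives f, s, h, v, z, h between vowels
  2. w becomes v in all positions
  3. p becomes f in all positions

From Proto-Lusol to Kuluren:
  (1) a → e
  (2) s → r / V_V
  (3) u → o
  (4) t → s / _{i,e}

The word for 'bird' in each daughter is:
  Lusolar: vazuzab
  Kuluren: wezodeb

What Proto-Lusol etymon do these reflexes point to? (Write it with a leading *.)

Position 1: Lusolar has v, Kuluren has w. Kuluren preserves w here (none of its changes turn any other segment into w), so the proto-segment is *w.
Position 5: Lusolar has z, Kuluren has d. Kuluren preserves d here (none of its changes turn any other segment into d), so the proto-segment is *d.
Continuing position by position gives *wazudab; check it forward:
Lusolar: *wazudab
  wazudab → wazuzab   [intervocalic lenition]
  wazuzab → vazuzab   [unconditioned shift]
  vazuzab (rule 3 does not apply)
  giving Lusolar vazuzab.
Kuluren: *wazudab > wezudeb > wezodeb  (by vowel merger, vowel merger)
*wazudab is the unique common source.

*wazudab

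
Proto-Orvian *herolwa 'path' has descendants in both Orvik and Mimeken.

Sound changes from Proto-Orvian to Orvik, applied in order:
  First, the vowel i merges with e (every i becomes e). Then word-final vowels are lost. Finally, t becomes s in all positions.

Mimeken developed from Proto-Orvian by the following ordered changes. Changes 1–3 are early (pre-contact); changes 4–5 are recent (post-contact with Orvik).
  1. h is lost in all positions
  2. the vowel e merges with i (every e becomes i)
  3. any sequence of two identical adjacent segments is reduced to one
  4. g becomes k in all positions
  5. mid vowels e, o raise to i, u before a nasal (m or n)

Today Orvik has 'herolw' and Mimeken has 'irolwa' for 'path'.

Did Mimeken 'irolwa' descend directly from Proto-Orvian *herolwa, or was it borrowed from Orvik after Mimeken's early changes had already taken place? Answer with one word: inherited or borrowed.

If inherited, *herolwa would pass through all of Mimeken's changes:
Mimeken: *herolwa
  herolwa → erolwa   [h-loss]
  erolwa → irolwa   [vowel merger]
  irolwa (rule 3 does not apply)
  irolwa (rule 4 does not apply)
  irolwa (rule 5 does not apply)
  giving Mimeken irolwa.
If borrowed from Orvik 'herolw' after the early changes, it would undergo only the recent ones:
  rule 4 (unconditioned shift): no change (herolw)
  rule 5 (pre-nasal raising): no change (herolw)
  ⇒ as a loan: herolw
Mimeken 'irolwa' matches the inherited outcome exactly, so it is an inherited cognate, not a loan.

inherited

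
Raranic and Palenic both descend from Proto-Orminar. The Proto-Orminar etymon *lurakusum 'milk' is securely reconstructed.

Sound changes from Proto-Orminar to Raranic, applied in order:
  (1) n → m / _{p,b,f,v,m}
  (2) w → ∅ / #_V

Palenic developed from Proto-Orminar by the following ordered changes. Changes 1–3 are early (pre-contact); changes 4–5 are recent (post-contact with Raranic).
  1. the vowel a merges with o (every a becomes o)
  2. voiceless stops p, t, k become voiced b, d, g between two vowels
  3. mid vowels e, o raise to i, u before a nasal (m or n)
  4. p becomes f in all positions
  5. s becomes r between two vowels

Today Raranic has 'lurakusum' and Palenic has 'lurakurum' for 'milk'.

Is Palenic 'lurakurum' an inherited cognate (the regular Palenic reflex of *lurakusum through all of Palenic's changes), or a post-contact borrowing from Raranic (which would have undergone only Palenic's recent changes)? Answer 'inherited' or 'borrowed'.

borrowed

If inherited, *lurakusum would pass through all of Palenic's changes:
Palenic: start from *lurakusum.
  rule 1 (vowel merger): lurakusum → lurokusum
  rule 2 (intervocalic voicing): lurokusum → lurogusum
  rule 3: no change — lurogusum
  rule 4: no change — lurogusum
  rule 5 (rhotacism): lurogusum → lurogurum
  ⇒ Palenic lurogurum
If borrowed from Raranic 'lurakusum' after the early changes, it would undergo only the recent ones:
  rule 4 (unconditioned shift): no change (lurakusum)
  rule 5 (rhotacism): lurakusum → lurakurum
  ⇒ as a loan: lurakurum
Palenic 'lurakurum' matches the loan outcome 'lurakurum', not the inherited 'lurogurum' — it skipped the early Palenic changes, so it was borrowed from Raranic.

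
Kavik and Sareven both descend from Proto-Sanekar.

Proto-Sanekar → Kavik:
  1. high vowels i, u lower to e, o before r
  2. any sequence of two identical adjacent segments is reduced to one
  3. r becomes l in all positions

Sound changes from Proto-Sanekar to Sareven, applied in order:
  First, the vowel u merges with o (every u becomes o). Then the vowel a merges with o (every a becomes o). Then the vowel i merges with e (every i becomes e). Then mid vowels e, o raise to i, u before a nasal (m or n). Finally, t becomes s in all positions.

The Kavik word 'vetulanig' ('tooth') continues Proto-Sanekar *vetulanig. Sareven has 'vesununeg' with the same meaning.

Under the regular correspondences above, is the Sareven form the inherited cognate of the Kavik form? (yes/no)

Derive the expected Sareven reflex of *vetulanig:
Sareven: start from *vetulanig.
  rule 1 (vowel merger): vetulanig → vetolanig
  rule 2 (vowel merger): vetolanig → vetolonig
  rule 3 (vowel merger): vetolonig → vetoloneg
  rule 4 (pre-nasal raising): vetoloneg → vetoluneg
  rule 5 (unconditioned shift): vetoluneg → vesoluneg
  ⇒ Sareven vesoluneg
The regular Sareven reflex would be 'vesoluneg', but the attested form is 'vesununeg'. The correspondence is irregular, so they are not cognates (the Sareven form has a different source).

no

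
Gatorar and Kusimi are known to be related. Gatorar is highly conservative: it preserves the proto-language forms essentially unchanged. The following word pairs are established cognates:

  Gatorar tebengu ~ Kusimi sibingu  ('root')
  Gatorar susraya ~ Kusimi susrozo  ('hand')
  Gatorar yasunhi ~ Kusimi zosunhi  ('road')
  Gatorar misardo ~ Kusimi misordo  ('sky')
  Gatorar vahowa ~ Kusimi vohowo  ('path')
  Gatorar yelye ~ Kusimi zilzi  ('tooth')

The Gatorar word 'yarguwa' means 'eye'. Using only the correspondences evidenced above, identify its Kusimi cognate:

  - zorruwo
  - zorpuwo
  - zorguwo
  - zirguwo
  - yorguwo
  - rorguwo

yasunhi ~ zosunhi — Gatorar y corresponds to Kusimi z word-initially before a back vowel.
misardo ~ misordo — Gatorar a corresponds to Kusimi o after a consonant, before r.
susraya ~ susrozo, vahowa ~ vohowo — Gatorar a corresponds to Kusimi o word-finally.
Applying these to Gatorar 'yarguwa':
  yarguwa → zarguwa   (y→z word-initially before a back vowel)
  zarguwa → zorguwa   (a→o after a consonant, before r)
  zorguwa → zorguwo   (a→o word-finally)
So the Kusimi cognate is 'zorguwo'.

zorguwo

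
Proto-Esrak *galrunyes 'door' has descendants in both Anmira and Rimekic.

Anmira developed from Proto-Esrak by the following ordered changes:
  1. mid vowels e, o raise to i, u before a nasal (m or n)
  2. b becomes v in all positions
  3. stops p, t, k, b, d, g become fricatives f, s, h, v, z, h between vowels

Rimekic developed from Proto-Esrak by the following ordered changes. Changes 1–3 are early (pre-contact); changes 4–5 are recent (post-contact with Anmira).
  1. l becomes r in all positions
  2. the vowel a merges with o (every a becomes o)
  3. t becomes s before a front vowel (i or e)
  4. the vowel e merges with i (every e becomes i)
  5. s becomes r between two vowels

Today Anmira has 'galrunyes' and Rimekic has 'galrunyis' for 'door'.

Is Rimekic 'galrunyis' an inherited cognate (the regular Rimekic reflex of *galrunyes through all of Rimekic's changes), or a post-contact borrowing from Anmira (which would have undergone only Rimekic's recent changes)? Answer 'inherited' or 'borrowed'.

If inherited, *galrunyes would pass through all of Rimekic's changes:
Rimekic: *galrunyes
  galrunyes → garrunyes   [unconditioned shift]
  garrunyes → gorrunyes   [vowel merger]
  gorrunyes (rule 3 does not apply)
  gorrunyes → gorrunyis   [vowel merger]
  gorrunyis (rule 5 does not apply)
  giving Rimekic gorrunyis.
If borrowed from Anmira 'galrunyes' after the early changes, it would undergo only the recent ones:
  rule 4 (vowel merger): galrunyes → galrunyis
  rule 5 (rhotacism): no change (galrunyis)
  ⇒ as a loan: galrunyis
Rimekic 'galrunyis' matches the loan outcome 'galrunyis', not the inherited 'gorrunyis' — it skipped the early Rimekic changes, so it was borrowed from Anmira.

borrowed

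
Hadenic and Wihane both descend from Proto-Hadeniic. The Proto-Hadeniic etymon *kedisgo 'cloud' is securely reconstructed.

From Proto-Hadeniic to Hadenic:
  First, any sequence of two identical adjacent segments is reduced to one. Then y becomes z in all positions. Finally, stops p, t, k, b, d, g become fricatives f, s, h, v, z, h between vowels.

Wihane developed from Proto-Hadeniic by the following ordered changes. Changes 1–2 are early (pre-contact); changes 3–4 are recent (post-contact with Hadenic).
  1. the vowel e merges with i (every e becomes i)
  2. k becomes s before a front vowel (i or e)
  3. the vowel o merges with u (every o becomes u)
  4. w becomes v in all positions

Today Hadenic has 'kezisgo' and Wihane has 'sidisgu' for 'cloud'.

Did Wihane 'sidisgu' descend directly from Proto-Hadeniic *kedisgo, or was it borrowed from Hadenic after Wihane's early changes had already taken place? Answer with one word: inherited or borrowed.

inherited

If inherited, *kedisgo would pass through all of Wihane's changes:
Wihane: *kedisgo
  kedisgo → kidisgo   [vowel merger]
  kidisgo → sidisgo   [palatalisation]
  sidisgo → sidisgu   [vowel merger]
  sidisgu (rule 4 does not apply)
  giving Wihane sidisgu.
If borrowed from Hadenic 'kezisgo' after the early changes, it would undergo only the recent ones:
  rule 3 (vowel merger): kezisgo → kezisgu
  rule 4 (unconditioned shift): no change (kezisgu)
  ⇒ as a loan: kezisgu
Wihane 'sidisgu' matches the inherited outcome exactly, so it is an inherited cognate, not a loan.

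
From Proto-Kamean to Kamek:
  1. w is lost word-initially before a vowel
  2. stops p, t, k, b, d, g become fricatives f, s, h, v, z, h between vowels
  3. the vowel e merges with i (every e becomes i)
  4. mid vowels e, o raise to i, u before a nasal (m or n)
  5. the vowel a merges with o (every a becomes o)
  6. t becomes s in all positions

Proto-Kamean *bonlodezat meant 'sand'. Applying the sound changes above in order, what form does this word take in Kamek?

Kamek: start from *bonlodezat.
  rule 1: no change — bonlodezat
  rule 2 (intervocalic lenition): bonlodezat → bonlozezat
  rule 3 (vowel merger): bonlozezat → bonlozizat
  rule 4 (pre-nasal raising): bonlozizat → bunlozizat
  rule 5 (vowel merger): bunlozizat → bunlozizot
  rule 6 (unconditioned shift): bunlozizot → bunlozizos
  ⇒ Kamek bunlozizos

bunlozizos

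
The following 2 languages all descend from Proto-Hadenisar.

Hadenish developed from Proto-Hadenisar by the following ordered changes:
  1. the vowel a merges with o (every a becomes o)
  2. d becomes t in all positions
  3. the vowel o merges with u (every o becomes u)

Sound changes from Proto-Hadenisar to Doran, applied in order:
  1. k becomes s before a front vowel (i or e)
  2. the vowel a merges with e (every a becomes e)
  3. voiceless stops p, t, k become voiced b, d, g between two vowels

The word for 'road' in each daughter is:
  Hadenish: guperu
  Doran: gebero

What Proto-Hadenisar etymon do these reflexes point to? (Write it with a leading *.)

*gapero

Position 6: Hadenish has u, Doran has o. Doran preserves o here (none of its changes turn any other segment into o), so the proto-segment is *o.
Position 2: Hadenish has u, Doran has e. Taking the neighbouring segments as reconstructed: Hadenish u could go back to *a or *o or *u; Doran e could go back to *a or *e — the one source consistent with every daughter is *a.
Position 3: Hadenish has p, Doran has b. Hadenish preserves p here (none of its changes turn any other segment into p), so the proto-segment is *p.
Continuing position by position gives *gapero; check it forward:
Hadenish: *gapero > gopero > guperu  (by vowel merger, vowel merger)
Doran: *gapero > gepero > gebero  (by vowel merger, intervocalic voicing)
No other proto-form is consistent with every reflex, so the reconstruction is *gapero.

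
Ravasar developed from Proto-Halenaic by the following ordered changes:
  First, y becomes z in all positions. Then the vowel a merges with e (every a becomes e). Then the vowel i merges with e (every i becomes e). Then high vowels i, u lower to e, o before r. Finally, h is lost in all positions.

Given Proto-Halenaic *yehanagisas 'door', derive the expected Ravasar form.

zeenegeses

Ravasar: *yehanagisas
  yehanagisas → zehanagisas   [unconditioned shift]
  zehanagisas → zehenegises   [vowel merger]
  zehenegises → zehenegeses   [vowel merger]
  zehenegeses (rule 4 does not apply)
  zehenegeses → zeenegeses   [h-loss]
  giving Ravasar zeenegeses.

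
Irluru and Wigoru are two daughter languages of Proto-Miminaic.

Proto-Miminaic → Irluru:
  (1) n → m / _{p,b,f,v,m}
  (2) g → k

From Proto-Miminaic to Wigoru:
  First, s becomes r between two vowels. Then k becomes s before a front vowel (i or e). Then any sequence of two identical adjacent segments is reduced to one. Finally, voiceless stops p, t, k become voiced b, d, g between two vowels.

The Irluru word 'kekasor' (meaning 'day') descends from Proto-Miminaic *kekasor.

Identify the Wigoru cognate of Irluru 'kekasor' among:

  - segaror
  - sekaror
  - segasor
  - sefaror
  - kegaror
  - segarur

Wigoru: *kekasor
  kekasor → kekaror   [rhotacism]
  kekaror → sekaror   [palatalisation]
  sekaror (rule 3 does not apply)
  sekaror → segaror   [intervocalic voicing]
  giving Wigoru segaror.
Only 'segaror' matches the regular Wigoru development of *kekasor.

segaror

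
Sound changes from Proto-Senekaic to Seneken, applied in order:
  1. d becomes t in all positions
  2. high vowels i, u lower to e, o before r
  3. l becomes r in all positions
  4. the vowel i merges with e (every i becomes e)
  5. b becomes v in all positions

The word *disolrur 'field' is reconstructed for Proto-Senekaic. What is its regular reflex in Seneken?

Seneken: *disolrur
  disolrur → tisolrur   [unconditioned shift]
  tisolrur → tisolror   [pre-rhotic lowering]
  tisolror → tisorror   [unconditioned shift]
  tisorror → tesorror   [vowel merger]
  tesorror (rule 5 does not apply)
  giving Seneken tesorror.

tesorror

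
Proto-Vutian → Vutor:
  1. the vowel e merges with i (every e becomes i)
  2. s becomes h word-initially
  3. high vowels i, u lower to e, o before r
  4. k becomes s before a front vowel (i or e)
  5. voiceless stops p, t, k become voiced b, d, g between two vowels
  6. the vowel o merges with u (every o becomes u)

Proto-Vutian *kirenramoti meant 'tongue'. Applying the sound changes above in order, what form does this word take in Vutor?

serinramudi

Vutor: *kirenramoti
  kirenramoti → kirinramoti   [vowel merger]
  kirinramoti (rule 2 does not apply)
  kirinramoti → kerinramoti   [pre-rhotic lowering]
  kerinramoti → serinramoti   [palatalisation]
  serinramoti → serinramodi   [intervocalic voicing]
  serinramodi → serinramudi   [vowel merger]
  giving Vutor serinramudi.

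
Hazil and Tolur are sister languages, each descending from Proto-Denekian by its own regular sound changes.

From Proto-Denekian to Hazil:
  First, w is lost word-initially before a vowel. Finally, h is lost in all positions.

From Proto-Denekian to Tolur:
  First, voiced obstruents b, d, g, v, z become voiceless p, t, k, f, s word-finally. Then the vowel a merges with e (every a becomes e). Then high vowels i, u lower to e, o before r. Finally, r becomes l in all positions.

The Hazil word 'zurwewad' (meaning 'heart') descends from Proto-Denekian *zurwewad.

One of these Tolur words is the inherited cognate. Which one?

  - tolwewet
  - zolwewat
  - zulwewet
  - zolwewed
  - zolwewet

Tolur: *zurwewad
  zurwewad → zurwewat   [final devoicing]
  zurwewat → zurwewet   [vowel merger]
  zurwewet → zorwewet   [pre-rhotic lowering]
  zorwewet → zolwewet   [unconditioned shift]
  giving Tolur zolwewet.

zolwewet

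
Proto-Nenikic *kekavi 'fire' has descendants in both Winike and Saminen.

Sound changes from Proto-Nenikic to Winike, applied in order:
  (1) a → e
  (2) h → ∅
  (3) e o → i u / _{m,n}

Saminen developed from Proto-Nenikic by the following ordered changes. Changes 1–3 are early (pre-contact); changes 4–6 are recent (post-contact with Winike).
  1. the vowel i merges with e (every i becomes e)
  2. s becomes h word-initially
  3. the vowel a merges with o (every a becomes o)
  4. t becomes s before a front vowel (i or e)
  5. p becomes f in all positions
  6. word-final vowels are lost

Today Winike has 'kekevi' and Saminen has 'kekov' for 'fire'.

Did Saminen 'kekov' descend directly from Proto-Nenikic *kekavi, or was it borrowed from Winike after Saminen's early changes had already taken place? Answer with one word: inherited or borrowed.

inherited

If inherited, *kekavi would pass through all of Saminen's changes:
Saminen: *kekavi
  kekavi → kekave   [vowel merger]
  kekave (rule 2 does not apply)
  kekave → kekove   [vowel merger]
  kekove (rule 4 does not apply)
  kekove (rule 5 does not apply)
  kekove → kekov   [apocope]
  giving Saminen kekov.
If borrowed from Winike 'kekevi' after the early changes, it would undergo only the recent ones:
  rule 4 (palatalisation): no change (kekevi)
  rule 5 (unconditioned shift): no change (kekevi)
  rule 6 (apocope): kekevi → kekev
  ⇒ as a loan: kekev
Saminen 'kekov' matches the inherited outcome exactly, so it is an inherited cognate, not a loan.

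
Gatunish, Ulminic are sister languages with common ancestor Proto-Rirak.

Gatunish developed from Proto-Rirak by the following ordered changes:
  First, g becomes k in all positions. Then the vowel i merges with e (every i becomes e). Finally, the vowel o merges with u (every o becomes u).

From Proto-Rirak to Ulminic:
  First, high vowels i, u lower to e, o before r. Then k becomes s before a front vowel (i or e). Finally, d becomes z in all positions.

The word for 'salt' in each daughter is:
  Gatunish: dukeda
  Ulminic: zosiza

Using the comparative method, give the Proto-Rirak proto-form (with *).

*dokida

Position 1: Gatunish has d, Ulminic has z. Gatunish preserves d here (none of its changes turn any other segment into d), so the proto-segment is *d.
Position 3: Gatunish has k, Ulminic has s. Taking the neighbouring segments as reconstructed: Gatunish k could go back to *k or *g; Ulminic s could go back to *k or *s — the one source consistent with every daughter is *k.
This points to *dokida. Verify forward in each daughter:
Gatunish: start from *dokida.
  rule 1: no change — dokida
  rule 2 (vowel merger): dokida → dokeda
  rule 3 (vowel merger): dokeda → dukeda
  ⇒ Gatunish dukeda
Ulminic: *dokida
  dokida (rule 1 does not apply)
  dokida → dosida   [palatalisation]
  dosida → zosiza   [unconditioned shift]
  giving Ulminic zosiza.
Only *dokida yields all of Gatunish dukeda, Ulminic zosiza.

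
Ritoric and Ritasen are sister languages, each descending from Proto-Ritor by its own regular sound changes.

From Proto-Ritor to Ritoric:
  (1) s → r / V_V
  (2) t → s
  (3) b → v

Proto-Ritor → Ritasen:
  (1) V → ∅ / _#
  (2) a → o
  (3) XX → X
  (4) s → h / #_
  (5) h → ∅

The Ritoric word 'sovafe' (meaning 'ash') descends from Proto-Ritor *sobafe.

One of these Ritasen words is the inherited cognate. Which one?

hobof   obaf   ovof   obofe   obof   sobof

obof

Ritasen: start from *sobafe.
  rule 1 (apocope): sobafe → sobaf
  rule 2 (vowel merger): sobaf → sobof
  rule 3: no change — sobof
  rule 4 (debuccalisation): sobof → hobof
  rule 5 (h-loss): hobof → obof
  ⇒ Ritasen obof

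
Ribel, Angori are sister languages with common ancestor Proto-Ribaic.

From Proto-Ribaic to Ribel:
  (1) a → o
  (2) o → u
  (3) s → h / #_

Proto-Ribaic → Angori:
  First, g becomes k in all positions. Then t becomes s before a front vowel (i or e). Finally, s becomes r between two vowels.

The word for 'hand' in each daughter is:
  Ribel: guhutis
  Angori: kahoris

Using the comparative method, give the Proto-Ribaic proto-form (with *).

Position 5: Ribel has t, Angori has r. Ribel preserves t here (none of its changes turn any other segment into t), so the proto-segment is *t.
Position 4: Ribel has u, Angori has o. Angori preserves o here (none of its changes turn any other segment into o), so the proto-segment is *o.
Verify the candidate proto-form against each daughter:
Ribel: *gahotis > gohotis > guhutis  (by vowel merger, vowel merger)
Angori: start from *gahotis.
  rule 1 (unconditioned shift): gahotis → kahotis
  rule 2 (palatalisation): kahotis → kahosis
  rule 3 (rhotacism): kahosis → kahoris
  ⇒ Angori kahoris
No other proto-form is consistent with every reflex, so the reconstruction is *gahotis.

*gahotis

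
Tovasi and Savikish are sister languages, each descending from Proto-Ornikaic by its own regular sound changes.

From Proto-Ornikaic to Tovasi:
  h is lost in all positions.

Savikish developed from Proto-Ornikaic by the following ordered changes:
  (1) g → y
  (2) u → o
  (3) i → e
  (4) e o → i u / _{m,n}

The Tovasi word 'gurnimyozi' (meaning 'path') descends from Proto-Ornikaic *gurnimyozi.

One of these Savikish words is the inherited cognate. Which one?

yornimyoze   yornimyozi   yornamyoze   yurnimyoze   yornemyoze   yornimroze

Savikish: *gurnimyozi
  gurnimyozi → yurnimyozi   [unconditioned shift]
  yurnimyozi → yornimyozi   [vowel merger]
  yornimyozi → yornemyoze   [vowel merger]
  yornemyoze → yornimyoze   [pre-nasal raising]
  giving Savikish yornimyoze.
The other candidates each miss or misapply at least one Savikish change.

yornimyoze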